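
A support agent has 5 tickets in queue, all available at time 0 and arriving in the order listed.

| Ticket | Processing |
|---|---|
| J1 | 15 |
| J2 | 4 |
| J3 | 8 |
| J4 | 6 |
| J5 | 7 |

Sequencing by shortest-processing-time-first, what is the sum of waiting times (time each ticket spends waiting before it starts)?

56

SPT (increasing processing time): J2 J4 J5 J3 J1.
J2: waits 0, runs 0→4
J4: waits 4, runs 4→10
J5: waits 10, runs 10→17
J3: waits 17, runs 17→25
J1: waits 25, runs 25→40
Sum = 0+4+10+17+25 = 56.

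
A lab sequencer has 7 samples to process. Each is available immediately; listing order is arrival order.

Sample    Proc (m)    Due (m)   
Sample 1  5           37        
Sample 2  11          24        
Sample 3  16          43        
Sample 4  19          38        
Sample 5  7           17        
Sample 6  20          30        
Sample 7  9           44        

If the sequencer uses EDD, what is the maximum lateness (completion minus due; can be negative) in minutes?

EDD (increasing due date): Sample 5 Sample 2 Sample 6 Sample 1 Sample 4 Sample 3 Sample 7.
Sample 5: 0→7, due 17, lateness -10
Sample 2: 7→18, due 24, lateness -6
Sample 6: 18→38, due 30, lateness 8
Sample 1: 38→43, due 37, lateness 6
Sample 4: 43→62, due 38, lateness 24
Sample 3: 62→78, due 43, lateness 35
Sample 7: 78→87, due 44, lateness 43
Maximum = 43.

43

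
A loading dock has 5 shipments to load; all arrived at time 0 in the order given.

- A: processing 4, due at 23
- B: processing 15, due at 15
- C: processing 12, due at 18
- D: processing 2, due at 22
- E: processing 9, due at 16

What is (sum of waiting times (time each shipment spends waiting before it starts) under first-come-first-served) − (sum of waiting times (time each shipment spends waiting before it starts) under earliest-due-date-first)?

-26

FIFO (arrival order): A B C D E.
A: waits 0, runs 0→4
B: waits 4, runs 4→19
C: waits 19, runs 19→31
D: waits 31, runs 31→33
E: waits 33, runs 33→42
Sum = 0+4+19+31+33 = 87.
EDD (increasing due date): B E C D A.
B: waits 0, runs 0→15
E: waits 15, runs 15→24
C: waits 24, runs 24→36
D: waits 36, runs 36→38
A: waits 38, runs 38→42
Sum = 0+15+24+36+38 = 113.
Difference = 87 − 113 = -26.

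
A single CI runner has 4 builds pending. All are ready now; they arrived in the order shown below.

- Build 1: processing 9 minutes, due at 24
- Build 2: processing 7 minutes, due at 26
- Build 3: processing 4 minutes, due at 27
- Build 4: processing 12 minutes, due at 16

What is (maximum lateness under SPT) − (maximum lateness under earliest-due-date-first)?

SPT (increasing processing time): Build 3 Build 2 Build 1 Build 4.
Build 3: 0→4, due 27, lateness -23
Build 2: 4→11, due 26, lateness -15
Build 1: 11→20, due 24, lateness -4
Build 4: 20→32, due 16, lateness 16
Maximum = 16.
EDD (increasing due date): Build 4 Build 1 Build 2 Build 3.
Build 4: 0→12, due 16, lateness -4
Build 1: 12→21, due 24, lateness -3
Build 2: 21→28, due 26, lateness 2
Build 3: 28→32, due 27, lateness 5
Maximum = 5.
Difference = 16 − 5 = 11.

11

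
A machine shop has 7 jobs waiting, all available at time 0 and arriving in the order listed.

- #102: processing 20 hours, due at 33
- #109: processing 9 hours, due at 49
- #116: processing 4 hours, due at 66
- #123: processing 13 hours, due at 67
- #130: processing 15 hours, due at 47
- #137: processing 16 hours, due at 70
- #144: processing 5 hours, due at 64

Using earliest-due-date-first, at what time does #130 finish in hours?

EDD (increasing due date): #102 #130 #109 #144 #116 #123 #137.
#102: 0→20
#130: 20→35

35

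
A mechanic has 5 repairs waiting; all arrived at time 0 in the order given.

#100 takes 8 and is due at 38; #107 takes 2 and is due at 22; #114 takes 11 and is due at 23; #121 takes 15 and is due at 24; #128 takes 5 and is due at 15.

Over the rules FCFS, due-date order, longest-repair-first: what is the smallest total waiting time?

FIFO (arrival order): #100 #107 #114 #121 #128.
#100: waits 0, runs 0→8
#107: waits 8, runs 8→10
#114: waits 10, runs 10→21
#121: waits 21, runs 21→36
#128: waits 36, runs 36→41
Sum = 0+8+10+21+36 = 75.
EDD (increasing due date): #128 #107 #114 #121 #100.
#128: waits 0, runs 0→5
#107: waits 5, runs 5→7
#114: waits 7, runs 7→18
#121: waits 18, runs 18→33
#100: waits 33, runs 33→41
Sum = 0+5+7+18+33 = 63.
LPT (decreasing processing time): #121 #114 #100 #128 #107.
#121: waits 0, runs 0→15
#114: waits 15, runs 15→26
#100: waits 26, runs 26→34
#128: waits 34, runs 34→39
#107: waits 39, runs 39→41
Sum = 0+15+26+34+39 = 114.
FIFO 75, EDD 63, LPT 114 → minimum 63.

63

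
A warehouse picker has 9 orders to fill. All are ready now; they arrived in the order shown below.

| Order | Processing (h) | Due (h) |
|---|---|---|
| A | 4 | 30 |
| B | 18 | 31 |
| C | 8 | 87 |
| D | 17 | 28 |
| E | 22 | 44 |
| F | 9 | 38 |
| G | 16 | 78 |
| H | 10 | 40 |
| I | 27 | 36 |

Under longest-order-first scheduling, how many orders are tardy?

8

LPT (decreasing processing time): I E B D G H F C A.
I: 0→27, due 36, tardiness 0
E: 27→49, due 44, tardiness 5
B: 49→67, due 31, tardiness 36
D: 67→84, due 28, tardiness 56
G: 84→100, due 78, tardiness 22
H: 100→110, due 40, tardiness 70
F: 110→119, due 38, tardiness 81
C: 119→127, due 87, tardiness 40
A: 127→131, due 30, tardiness 101
Late orders: 8.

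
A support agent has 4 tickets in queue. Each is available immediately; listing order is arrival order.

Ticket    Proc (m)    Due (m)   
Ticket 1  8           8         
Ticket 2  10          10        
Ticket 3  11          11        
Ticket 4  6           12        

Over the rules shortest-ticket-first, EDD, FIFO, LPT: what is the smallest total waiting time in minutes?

44

SPT (increasing processing time): Ticket 4 Ticket 1 Ticket 2 Ticket 3.
Ticket 4: waits 0, runs 0→6
Ticket 1: waits 6, runs 6→14
Ticket 2: waits 14, runs 14→24
Ticket 3: waits 24, runs 24→35
Sum = 0+6+14+24 = 44.
EDD (increasing due date): Ticket 1 Ticket 2 Ticket 3 Ticket 4.
Ticket 1: waits 0, runs 0→8
Ticket 2: waits 8, runs 8→18
Ticket 3: waits 18, runs 18→29
Ticket 4: waits 29, runs 29→35
Sum = 0+8+18+29 = 55.
FIFO (arrival order): Ticket 1 Ticket 2 Ticket 3 Ticket 4.
Ticket 1: waits 0, runs 0→8
Ticket 2: waits 8, runs 8→18
Ticket 3: waits 18, runs 18→29
Ticket 4: waits 29, runs 29→35
Sum = 0+8+18+29 = 55.
LPT (decreasing processing time): Ticket 3 Ticket 2 Ticket 1 Ticket 4.
Ticket 3: waits 0, runs 0→11
Ticket 2: waits 11, runs 11→21
Ticket 1: waits 21, runs 21→29
Ticket 4: waits 29, runs 29→35
Sum = 0+11+21+29 = 61.
SPT 44, EDD 55, FIFO 55, LPT 61 → minimum 44.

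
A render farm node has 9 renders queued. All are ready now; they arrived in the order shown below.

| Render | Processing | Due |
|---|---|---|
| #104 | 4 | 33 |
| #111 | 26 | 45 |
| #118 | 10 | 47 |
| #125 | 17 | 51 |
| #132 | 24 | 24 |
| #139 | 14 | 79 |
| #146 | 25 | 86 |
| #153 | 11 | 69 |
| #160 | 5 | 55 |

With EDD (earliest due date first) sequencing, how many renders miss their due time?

EDD (increasing due date): #132 #104 #111 #118 #125 #160 #153 #139 #146.
#132: 0→24, due 24, tardiness 0
#104: 24→28, due 33, tardiness 0
#111: 28→54, due 45, tardiness 9
#118: 54→64, due 47, tardiness 17
#125: 64→81, due 51, tardiness 30
#160: 81→86, due 55, tardiness 31
#153: 86→97, due 69, tardiness 28
#139: 97→111, due 79, tardiness 32
#146: 111→136, due 86, tardiness 50
Late renders: 7.

7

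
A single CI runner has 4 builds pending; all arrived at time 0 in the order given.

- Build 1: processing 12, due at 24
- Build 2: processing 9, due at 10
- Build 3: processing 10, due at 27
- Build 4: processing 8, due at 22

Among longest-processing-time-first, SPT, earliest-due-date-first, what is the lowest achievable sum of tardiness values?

17

LPT (decreasing processing time): Build 1 Build 3 Build 2 Build 4.
Build 1: 0→12, due 24, tardiness 0
Build 3: 12→22, due 27, tardiness 0
Build 2: 22→31, due 10, tardiness 21
Build 4: 31→39, due 22, tardiness 17
Sum = 0+0+21+17 = 38.
SPT (increasing processing time): Build 4 Build 2 Build 3 Build 1.
Build 4: 0→8, due 22, tardiness 0
Build 2: 8→17, due 10, tardiness 7
Build 3: 17→27, due 27, tardiness 0
Build 1: 27→39, due 24, tardiness 15
Sum = 0+7+0+15 = 22.
EDD (increasing due date): Build 2 Build 4 Build 1 Build 3.
Build 2: 0→9, due 10, tardiness 0
Build 4: 9→17, due 22, tardiness 0
Build 1: 17→29, due 24, tardiness 5
Build 3: 29→39, due 27, tardiness 12
Sum = 0+0+5+12 = 17.
LPT 38, SPT 22, EDD 17 → minimum 17.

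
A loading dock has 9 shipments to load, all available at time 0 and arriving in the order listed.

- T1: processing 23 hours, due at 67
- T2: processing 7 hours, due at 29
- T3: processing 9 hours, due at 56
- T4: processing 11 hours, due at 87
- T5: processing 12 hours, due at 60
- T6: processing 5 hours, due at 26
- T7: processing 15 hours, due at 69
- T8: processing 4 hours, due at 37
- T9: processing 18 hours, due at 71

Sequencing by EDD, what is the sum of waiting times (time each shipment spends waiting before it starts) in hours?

EDD (increasing due date): T6 T2 T8 T3 T5 T1 T7 T9 T4.
T6: waits 0, runs 0→5
T2: waits 5, runs 5→12
T8: waits 12, runs 12→16
T3: waits 16, runs 16→25
T5: waits 25, runs 25→37
T1: waits 37, runs 37→60
T7: waits 60, runs 60→75
T9: waits 75, runs 75→93
T4: waits 93, runs 93→104
Sum = 0+5+12+16+25+37+60+75+93 = 323.

323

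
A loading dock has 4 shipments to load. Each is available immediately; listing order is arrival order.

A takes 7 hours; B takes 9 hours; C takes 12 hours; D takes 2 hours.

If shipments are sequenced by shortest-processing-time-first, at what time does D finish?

SPT (increasing processing time): D A B C.
D: 0→2

2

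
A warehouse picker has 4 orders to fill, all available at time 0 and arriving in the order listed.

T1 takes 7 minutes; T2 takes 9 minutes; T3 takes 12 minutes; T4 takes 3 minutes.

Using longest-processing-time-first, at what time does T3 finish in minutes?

12

LPT (decreasing processing time): T3 T2 T1 T4.
T3: 0→12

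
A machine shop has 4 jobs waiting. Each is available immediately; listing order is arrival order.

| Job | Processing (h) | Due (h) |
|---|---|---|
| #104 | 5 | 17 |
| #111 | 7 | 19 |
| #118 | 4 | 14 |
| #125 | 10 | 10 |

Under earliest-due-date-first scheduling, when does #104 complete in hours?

19

EDD (increasing due date): #125 #118 #104 #111.
#125: 0→10
#118: 10→14
#104: 14→19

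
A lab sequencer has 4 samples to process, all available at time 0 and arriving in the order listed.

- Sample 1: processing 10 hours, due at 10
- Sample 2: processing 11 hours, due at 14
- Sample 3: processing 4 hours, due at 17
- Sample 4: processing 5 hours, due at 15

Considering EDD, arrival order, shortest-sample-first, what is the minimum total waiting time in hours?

32

EDD (increasing due date): Sample 1 Sample 2 Sample 4 Sample 3.
Sample 1: waits 0, runs 0→10
Sample 2: waits 10, runs 10→21
Sample 4: waits 21, runs 21→26
Sample 3: waits 26, runs 26→30
Sum = 0+10+21+26 = 57.
FIFO (arrival order): Sample 1 Sample 2 Sample 3 Sample 4.
Sample 1: waits 0, runs 0→10
Sample 2: waits 10, runs 10→21
Sample 3: waits 21, runs 21→25
Sample 4: waits 25, runs 25→30
Sum = 0+10+21+25 = 56.
SPT (increasing processing time): Sample 3 Sample 4 Sample 1 Sample 2.
Sample 3: waits 0, runs 0→4
Sample 4: waits 4, runs 4→9
Sample 1: waits 9, runs 9→19
Sample 2: waits 19, runs 19→30
Sum = 0+4+9+19 = 32.
EDD 57, FIFO 56, SPT 32 → minimum 32.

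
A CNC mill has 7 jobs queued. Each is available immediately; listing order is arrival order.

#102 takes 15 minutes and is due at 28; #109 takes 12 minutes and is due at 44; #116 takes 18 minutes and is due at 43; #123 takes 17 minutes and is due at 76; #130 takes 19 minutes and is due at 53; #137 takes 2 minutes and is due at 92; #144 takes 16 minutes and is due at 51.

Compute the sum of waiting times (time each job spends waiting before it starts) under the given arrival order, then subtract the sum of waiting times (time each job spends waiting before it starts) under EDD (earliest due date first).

FIFO (arrival order): #102 #109 #116 #123 #130 #137 #144.
#102: waits 0, runs 0→15
#109: waits 15, runs 15→27
#116: waits 27, runs 27→45
#123: waits 45, runs 45→62
#130: waits 62, runs 62→81
#137: waits 81, runs 81→83
#144: waits 83, runs 83→99
Sum = 0+15+27+45+62+81+83 = 313.
EDD (increasing due date): #102 #116 #109 #144 #130 #123 #137.
#102: waits 0, runs 0→15
#116: waits 15, runs 15→33
#109: waits 33, runs 33→45
#144: waits 45, runs 45→61
#130: waits 61, runs 61→80
#123: waits 80, runs 80→97
#137: waits 97, runs 97→99
Sum = 0+15+33+45+61+80+97 = 331.
Difference = 313 − 331 = -18.

-18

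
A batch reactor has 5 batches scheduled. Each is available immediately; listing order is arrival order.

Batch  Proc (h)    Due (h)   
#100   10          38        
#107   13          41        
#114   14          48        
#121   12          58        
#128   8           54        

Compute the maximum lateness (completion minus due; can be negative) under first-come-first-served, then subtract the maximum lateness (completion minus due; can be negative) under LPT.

-8

FIFO (arrival order): #100 #107 #114 #121 #128.
#100: 0→10, due 38, lateness -28
#107: 10→23, due 41, lateness -18
#114: 23→37, due 48, lateness -11
#121: 37→49, due 58, lateness -9
#128: 49→57, due 54, lateness 3
Maximum = 3.
LPT (decreasing processing time): #114 #107 #121 #100 #128.
#114: 0→14, due 48, lateness -34
#107: 14→27, due 41, lateness -14
#121: 27→39, due 58, lateness -19
#100: 39→49, due 38, lateness 11
#128: 49→57, due 54, lateness 3
Maximum = 11.
Difference = 3 − 11 = -8.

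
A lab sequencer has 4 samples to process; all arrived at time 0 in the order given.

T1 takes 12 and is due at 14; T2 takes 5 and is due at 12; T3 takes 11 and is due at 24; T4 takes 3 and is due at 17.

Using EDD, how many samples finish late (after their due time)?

EDD (increasing due date): T2 T1 T4 T3.
T2: 0→5, due 12, tardiness 0
T1: 5→17, due 14, tardiness 3
T4: 17→20, due 17, tardiness 3
T3: 20→31, due 24, tardiness 7
Late samples: 3.

3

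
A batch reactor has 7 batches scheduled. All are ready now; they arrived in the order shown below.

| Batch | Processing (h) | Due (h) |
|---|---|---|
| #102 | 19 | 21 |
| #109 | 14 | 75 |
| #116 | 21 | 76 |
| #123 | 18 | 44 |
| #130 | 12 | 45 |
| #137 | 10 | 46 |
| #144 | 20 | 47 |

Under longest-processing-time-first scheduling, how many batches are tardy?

LPT (decreasing processing time): #116 #144 #102 #123 #109 #130 #137.
#116: 0→21, due 76, tardiness 0
#144: 21→41, due 47, tardiness 0
#102: 41→60, due 21, tardiness 39
#123: 60→78, due 44, tardiness 34
#109: 78→92, due 75, tardiness 17
#130: 92→104, due 45, tardiness 59
#137: 104→114, due 46, tardiness 68
Late batches: 5.

5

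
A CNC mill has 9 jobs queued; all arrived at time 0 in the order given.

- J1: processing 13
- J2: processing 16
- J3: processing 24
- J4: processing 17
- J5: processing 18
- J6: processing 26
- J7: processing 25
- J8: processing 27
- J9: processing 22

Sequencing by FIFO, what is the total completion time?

FIFO (arrival order): J1 J2 J3 J4 J5 J6 J7 J8 J9.
J1: 0→13
J2: 13→29
J3: 29→53
J4: 53→70
J5: 70→88
J6: 88→114
J7: 114→139
J8: 139→166
J9: 166→188
Sum = 13+29+53+70+88+114+139+166+188 = 860.

860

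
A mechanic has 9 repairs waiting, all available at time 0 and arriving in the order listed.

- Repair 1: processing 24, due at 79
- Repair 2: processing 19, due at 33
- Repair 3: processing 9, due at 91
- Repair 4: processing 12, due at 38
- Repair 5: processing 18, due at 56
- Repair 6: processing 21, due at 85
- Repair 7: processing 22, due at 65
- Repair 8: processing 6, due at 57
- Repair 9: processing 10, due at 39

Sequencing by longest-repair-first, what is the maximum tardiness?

87

LPT (decreasing processing time): Repair 1 Repair 7 Repair 6 Repair 2 Repair 5 Repair 4 Repair 9 Repair 3 Repair 8.
Repair 1: 0→24, due 79, tardiness 0
Repair 7: 24→46, due 65, tardiness 0
Repair 6: 46→67, due 85, tardiness 0
Repair 2: 67→86, due 33, tardiness 53
Repair 5: 86→104, due 56, tardiness 48
Repair 4: 104→116, due 38, tardiness 78
Repair 9: 116→126, due 39, tardiness 87
Repair 3: 126→135, due 91, tardiness 44
Repair 8: 135→141, due 57, tardiness 84
Maximum = 87.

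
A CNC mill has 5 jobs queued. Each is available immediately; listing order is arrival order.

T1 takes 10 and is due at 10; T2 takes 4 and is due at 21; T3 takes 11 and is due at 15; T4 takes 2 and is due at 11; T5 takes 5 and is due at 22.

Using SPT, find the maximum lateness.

17

SPT (increasing processing time): T4 T2 T5 T1 T3.
T4: 0→2, due 11, lateness -9
T2: 2→6, due 21, lateness -15
T5: 6→11, due 22, lateness -11
T1: 11→21, due 10, lateness 11
T3: 21→32, due 15, lateness 17
Maximum = 17.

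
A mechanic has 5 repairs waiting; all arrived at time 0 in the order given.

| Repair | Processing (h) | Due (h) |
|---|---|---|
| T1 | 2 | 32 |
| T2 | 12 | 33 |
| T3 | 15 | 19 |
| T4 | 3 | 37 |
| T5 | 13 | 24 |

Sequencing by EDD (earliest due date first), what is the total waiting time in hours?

EDD (increasing due date): T3 T5 T1 T2 T4.
T3: waits 0, runs 0→15
T5: waits 15, runs 15→28
T1: waits 28, runs 28→30
T2: waits 30, runs 30→42
T4: waits 42, runs 42→45
Sum = 0+15+28+30+42 = 115.

115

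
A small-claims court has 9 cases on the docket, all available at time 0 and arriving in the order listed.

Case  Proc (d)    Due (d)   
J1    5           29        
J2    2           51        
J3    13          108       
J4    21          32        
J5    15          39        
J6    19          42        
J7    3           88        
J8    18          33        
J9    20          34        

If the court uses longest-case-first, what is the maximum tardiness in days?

LPT (decreasing processing time): J4 J9 J6 J8 J5 J3 J1 J7 J2.
J4: 0→21, due 32, tardiness 0
J9: 21→41, due 34, tardiness 7
J6: 41→60, due 42, tardiness 18
J8: 60→78, due 33, tardiness 45
J5: 78→93, due 39, tardiness 54
J3: 93→106, due 108, tardiness 0
J1: 106→111, due 29, tardiness 82
J7: 111→114, due 88, tardiness 26
J2: 114→116, due 51, tardiness 65
Maximum = 82.

82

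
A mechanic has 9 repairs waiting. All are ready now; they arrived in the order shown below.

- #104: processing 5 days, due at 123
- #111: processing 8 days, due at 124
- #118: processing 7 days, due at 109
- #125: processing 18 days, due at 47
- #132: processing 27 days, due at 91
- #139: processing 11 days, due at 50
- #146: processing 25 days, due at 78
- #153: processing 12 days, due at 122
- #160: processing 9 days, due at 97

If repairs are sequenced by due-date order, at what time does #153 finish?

109

EDD (increasing due date): #125 #139 #146 #132 #160 #118 #153 #104 #111.
#125: 0→18
#139: 18→29
#146: 29→54
#132: 54→81
#160: 81→90
#118: 90→97
#153: 97→109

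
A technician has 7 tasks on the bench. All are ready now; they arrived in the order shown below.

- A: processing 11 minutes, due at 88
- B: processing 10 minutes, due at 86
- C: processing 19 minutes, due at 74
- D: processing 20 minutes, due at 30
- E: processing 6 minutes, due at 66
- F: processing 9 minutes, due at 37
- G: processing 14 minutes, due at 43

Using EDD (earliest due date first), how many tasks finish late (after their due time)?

1

EDD (increasing due date): D F G E C B A.
D: 0→20, due 30, tardiness 0
F: 20→29, due 37, tardiness 0
G: 29→43, due 43, tardiness 0
E: 43→49, due 66, tardiness 0
C: 49→68, due 74, tardiness 0
B: 68→78, due 86, tardiness 0
A: 78→89, due 88, tardiness 1
Late tasks: 1.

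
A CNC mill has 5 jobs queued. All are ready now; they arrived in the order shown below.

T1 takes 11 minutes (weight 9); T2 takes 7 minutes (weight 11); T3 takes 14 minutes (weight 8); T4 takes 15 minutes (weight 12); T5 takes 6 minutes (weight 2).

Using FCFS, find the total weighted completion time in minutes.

1223

FIFO (arrival order): T1 T2 T3 T4 T5.
T1: finishes 11, weight 9, w·C = 99
T2: finishes 18, weight 11, w·C = 198
T3: finishes 32, weight 8, w·C = 256
T4: finishes 47, weight 12, w·C = 564
T5: finishes 53, weight 2, w·C = 106
Sum = 99+198+256+564+106 = 1223.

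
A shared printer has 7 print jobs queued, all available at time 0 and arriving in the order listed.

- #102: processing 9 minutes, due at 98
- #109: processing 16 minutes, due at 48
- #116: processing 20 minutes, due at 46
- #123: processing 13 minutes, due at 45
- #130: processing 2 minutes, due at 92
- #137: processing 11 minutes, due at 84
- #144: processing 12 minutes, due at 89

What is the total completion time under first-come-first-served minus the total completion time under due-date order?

-33

FIFO (arrival order): #102 #109 #116 #123 #130 #137 #144.
#102: 0→9
#109: 9→25
#116: 25→45
#123: 45→58
#130: 58→60
#137: 60→71
#144: 71→83
Sum = 9+25+45+58+60+71+83 = 351.
EDD (increasing due date): #123 #116 #109 #137 #144 #130 #102.
#123: 0→13
#116: 13→33
#109: 33→49
#137: 49→60
#144: 60→72
#130: 72→74
#102: 74→83
Sum = 13+33+49+60+72+74+83 = 384.
Difference = 351 − 384 = -33.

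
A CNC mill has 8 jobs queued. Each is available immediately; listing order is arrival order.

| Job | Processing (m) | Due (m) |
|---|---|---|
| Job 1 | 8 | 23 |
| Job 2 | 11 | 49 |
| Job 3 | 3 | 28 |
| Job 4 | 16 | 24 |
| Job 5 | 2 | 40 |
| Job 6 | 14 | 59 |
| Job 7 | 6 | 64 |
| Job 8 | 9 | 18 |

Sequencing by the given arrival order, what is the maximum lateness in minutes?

51

FIFO (arrival order): Job 1 Job 2 Job 3 Job 4 Job 5 Job 6 Job 7 Job 8.
Job 1: 0→8, due 23, lateness -15
Job 2: 8→19, due 49, lateness -30
Job 3: 19→22, due 28, lateness -6
Job 4: 22→38, due 24, lateness 14
Job 5: 38→40, due 40, lateness 0
Job 6: 40→54, due 59, lateness -5
Job 7: 54→60, due 64, lateness -4
Job 8: 60→69, due 18, lateness 51
Maximum = 51.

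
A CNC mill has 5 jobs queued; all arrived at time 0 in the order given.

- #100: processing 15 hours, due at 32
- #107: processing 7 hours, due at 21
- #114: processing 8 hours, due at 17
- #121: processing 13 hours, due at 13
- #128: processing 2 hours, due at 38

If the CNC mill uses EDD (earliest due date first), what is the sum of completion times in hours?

150

EDD (increasing due date): #121 #114 #107 #100 #128.
#121: 0→13
#114: 13→21
#107: 21→28
#100: 28→43
#128: 43→45
Sum = 13+21+28+43+45 = 150.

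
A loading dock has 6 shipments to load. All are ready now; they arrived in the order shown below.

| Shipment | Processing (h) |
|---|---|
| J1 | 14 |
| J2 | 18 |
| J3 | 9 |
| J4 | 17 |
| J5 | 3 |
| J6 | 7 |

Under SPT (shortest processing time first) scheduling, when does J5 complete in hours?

SPT (increasing processing time): J5 J6 J3 J1 J4 J2.
J5: 0→3

3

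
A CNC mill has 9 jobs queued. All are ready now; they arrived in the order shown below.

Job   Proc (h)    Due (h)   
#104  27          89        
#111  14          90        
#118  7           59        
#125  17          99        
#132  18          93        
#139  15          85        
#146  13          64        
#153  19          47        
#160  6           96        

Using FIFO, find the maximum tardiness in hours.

FIFO (arrival order): #104 #111 #118 #125 #132 #139 #146 #153 #160.
#104: 0→27, due 89, tardiness 0
#111: 27→41, due 90, tardiness 0
#118: 41→48, due 59, tardiness 0
#125: 48→65, due 99, tardiness 0
#132: 65→83, due 93, tardiness 0
#139: 83→98, due 85, tardiness 13
#146: 98→111, due 64, tardiness 47
#153: 111→130, due 47, tardiness 83
#160: 130→136, due 96, tardiness 40
Maximum = 83.

83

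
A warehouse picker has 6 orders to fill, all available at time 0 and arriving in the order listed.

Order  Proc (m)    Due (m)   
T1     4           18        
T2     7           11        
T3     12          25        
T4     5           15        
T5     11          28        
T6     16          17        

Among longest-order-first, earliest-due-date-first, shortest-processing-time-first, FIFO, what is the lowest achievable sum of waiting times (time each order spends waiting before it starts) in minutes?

95

LPT (decreasing processing time): T6 T3 T5 T2 T4 T1.
T6: waits 0, runs 0→16
T3: waits 16, runs 16→28
T5: waits 28, runs 28→39
T2: waits 39, runs 39→46
T4: waits 46, runs 46→51
T1: waits 51, runs 51→55
Sum = 0+16+28+39+46+51 = 180.
EDD (increasing due date): T2 T4 T6 T1 T3 T5.
T2: waits 0, runs 0→7
T4: waits 7, runs 7→12
T6: waits 12, runs 12→28
T1: waits 28, runs 28→32
T3: waits 32, runs 32→44
T5: waits 44, runs 44→55
Sum = 0+7+12+28+32+44 = 123.
SPT (increasing processing time): T1 T4 T2 T5 T3 T6.
T1: waits 0, runs 0→4
T4: waits 4, runs 4→9
T2: waits 9, runs 9→16
T5: waits 16, runs 16→27
T3: waits 27, runs 27→39
T6: waits 39, runs 39→55
Sum = 0+4+9+16+27+39 = 95.
FIFO (arrival order): T1 T2 T3 T4 T5 T6.
T1: waits 0, runs 0→4
T2: waits 4, runs 4→11
T3: waits 11, runs 11→23
T4: waits 23, runs 23→28
T5: waits 28, runs 28→39
T6: waits 39, runs 39→55
Sum = 0+4+11+23+28+39 = 105.
LPT 180, EDD 123, SPT 95, FIFO 105 → minimum 95.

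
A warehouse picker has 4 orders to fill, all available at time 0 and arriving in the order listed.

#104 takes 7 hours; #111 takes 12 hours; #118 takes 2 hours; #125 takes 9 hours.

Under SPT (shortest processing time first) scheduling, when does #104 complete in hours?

SPT (increasing processing time): #118 #104 #125 #111.
#118: 0→2
#104: 2→9

9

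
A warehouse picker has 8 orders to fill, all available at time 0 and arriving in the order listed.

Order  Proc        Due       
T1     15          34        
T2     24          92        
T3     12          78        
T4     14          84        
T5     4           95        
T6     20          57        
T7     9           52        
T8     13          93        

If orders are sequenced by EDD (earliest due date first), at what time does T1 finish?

EDD (increasing due date): T1 T7 T6 T3 T4 T2 T8 T5.
T1: 0→15

15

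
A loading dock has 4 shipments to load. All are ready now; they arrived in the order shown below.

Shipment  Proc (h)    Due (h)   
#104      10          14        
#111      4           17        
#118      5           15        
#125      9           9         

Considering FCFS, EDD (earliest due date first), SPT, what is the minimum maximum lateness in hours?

11

FIFO (arrival order): #104 #111 #118 #125.
#104: 0→10, due 14, lateness -4
#111: 10→14, due 17, lateness -3
#118: 14→19, due 15, lateness 4
#125: 19→28, due 9, lateness 19
Maximum = 19.
EDD (increasing due date): #125 #104 #118 #111.
#125: 0→9, due 9, lateness 0
#104: 9→19, due 14, lateness 5
#118: 19→24, due 15, lateness 9
#111: 24→28, due 17, lateness 11
Maximum = 11.
SPT (increasing processing time): #111 #118 #125 #104.
#111: 0→4, due 17, lateness -13
#118: 4→9, due 15, lateness -6
#125: 9→18, due 9, lateness 9
#104: 18→28, due 14, lateness 14
Maximum = 14.
FIFO 19, EDD 11, SPT 14 → minimum 11.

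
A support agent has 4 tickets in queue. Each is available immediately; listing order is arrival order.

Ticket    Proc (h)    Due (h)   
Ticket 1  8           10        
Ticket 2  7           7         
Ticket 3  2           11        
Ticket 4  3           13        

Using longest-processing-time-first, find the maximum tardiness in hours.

LPT (decreasing processing time): Ticket 1 Ticket 2 Ticket 4 Ticket 3.
Ticket 1: 0→8, due 10, tardiness 0
Ticket 2: 8→15, due 7, tardiness 8
Ticket 4: 15→18, due 13, tardiness 5
Ticket 3: 18→20, due 11, tardiness 9
Maximum = 9.

9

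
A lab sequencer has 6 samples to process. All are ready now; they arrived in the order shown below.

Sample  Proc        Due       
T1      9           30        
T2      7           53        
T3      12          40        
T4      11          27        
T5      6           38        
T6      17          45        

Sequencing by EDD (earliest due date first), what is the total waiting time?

EDD (increasing due date): T4 T1 T5 T3 T6 T2.
T4: waits 0, runs 0→11
T1: waits 11, runs 11→20
T5: waits 20, runs 20→26
T3: waits 26, runs 26→38
T6: waits 38, runs 38→55
T2: waits 55, runs 55→62
Sum = 0+11+20+26+38+55 = 150.

150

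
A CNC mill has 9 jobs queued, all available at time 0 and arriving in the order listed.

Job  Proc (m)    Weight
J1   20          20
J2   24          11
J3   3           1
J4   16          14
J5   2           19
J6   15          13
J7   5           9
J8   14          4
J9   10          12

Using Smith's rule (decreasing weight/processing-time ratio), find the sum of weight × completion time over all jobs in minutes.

WSPT (decreasing weight/processing-time ratio): J5 J7 J9 J1 J4 J6 J2 J3 J8.
J5: finishes 2, weight 19, w·C = 38
J7: finishes 7, weight 9, w·C = 63
J9: finishes 17, weight 12, w·C = 204
J1: finishes 37, weight 20, w·C = 740
J4: finishes 53, weight 14, w·C = 742
J6: finishes 68, weight 13, w·C = 884
J2: finishes 92, weight 11, w·C = 1012
J3: finishes 95, weight 1, w·C = 95
J8: finishes 109, weight 4, w·C = 436
Sum = 38+63+204+740+742+884+1012+95+436 = 4214.

4214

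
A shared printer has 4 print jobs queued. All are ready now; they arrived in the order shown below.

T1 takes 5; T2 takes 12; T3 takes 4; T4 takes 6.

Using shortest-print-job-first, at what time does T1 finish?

9

SPT (increasing processing time): T3 T1 T4 T2.
T3: 0→4
T1: 4→9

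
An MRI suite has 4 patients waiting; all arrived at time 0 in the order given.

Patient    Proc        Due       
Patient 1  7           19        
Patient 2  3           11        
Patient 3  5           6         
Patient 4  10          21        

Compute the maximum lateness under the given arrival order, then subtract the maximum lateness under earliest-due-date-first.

FIFO (arrival order): Patient 1 Patient 2 Patient 3 Patient 4.
Patient 1: 0→7, due 19, lateness -12
Patient 2: 7→10, due 11, lateness -1
Patient 3: 10→15, due 6, lateness 9
Patient 4: 15→25, due 21, lateness 4
Maximum = 9.
EDD (increasing due date): Patient 3 Patient 2 Patient 1 Patient 4.
Patient 3: 0→5, due 6, lateness -1
Patient 2: 5→8, due 11, lateness -3
Patient 1: 8→15, due 19, lateness -4
Patient 4: 15→25, due 21, lateness 4
Maximum = 4.
Difference = 9 − 4 = 5.

5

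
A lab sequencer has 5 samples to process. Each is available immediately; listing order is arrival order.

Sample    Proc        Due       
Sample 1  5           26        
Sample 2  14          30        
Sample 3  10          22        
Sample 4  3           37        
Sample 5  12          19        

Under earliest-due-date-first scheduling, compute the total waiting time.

102

EDD (increasing due date): Sample 5 Sample 3 Sample 1 Sample 2 Sample 4.
Sample 5: waits 0, runs 0→12
Sample 3: waits 12, runs 12→22
Sample 1: waits 22, runs 22→27
Sample 2: waits 27, runs 27→41
Sample 4: waits 41, runs 41→44
Sum = 0+12+22+27+41 = 102.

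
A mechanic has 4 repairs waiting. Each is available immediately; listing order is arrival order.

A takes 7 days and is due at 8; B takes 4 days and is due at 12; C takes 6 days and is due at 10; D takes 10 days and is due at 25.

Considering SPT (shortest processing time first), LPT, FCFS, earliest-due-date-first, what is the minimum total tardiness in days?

9

SPT (increasing processing time): B C A D.
B: 0→4, due 12, tardiness 0
C: 4→10, due 10, tardiness 0
A: 10→17, due 8, tardiness 9
D: 17→27, due 25, tardiness 2
Sum = 0+0+9+2 = 11.
LPT (decreasing processing time): D A C B.
D: 0→10, due 25, tardiness 0
A: 10→17, due 8, tardiness 9
C: 17→23, due 10, tardiness 13
B: 23→27, due 12, tardiness 15
Sum = 0+9+13+15 = 37.
FIFO (arrival order): A B C D.
A: 0→7, due 8, tardiness 0
B: 7→11, due 12, tardiness 0
C: 11→17, due 10, tardiness 7
D: 17→27, due 25, tardiness 2
Sum = 0+0+7+2 = 9.
EDD (increasing due date): A C B D.
A: 0→7, due 8, tardiness 0
C: 7→13, due 10, tardiness 3
B: 13→17, due 12, tardiness 5
D: 17→27, due 25, tardiness 2
Sum = 0+3+5+2 = 10.
SPT 11, LPT 37, FIFO 9, EDD 10 → minimum 9.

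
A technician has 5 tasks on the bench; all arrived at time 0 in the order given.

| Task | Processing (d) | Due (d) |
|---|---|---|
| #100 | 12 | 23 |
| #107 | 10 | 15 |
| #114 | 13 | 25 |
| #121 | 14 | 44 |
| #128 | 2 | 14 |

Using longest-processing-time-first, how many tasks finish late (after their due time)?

LPT (decreasing processing time): #121 #114 #100 #107 #128.
#121: 0→14, due 44, tardiness 0
#114: 14→27, due 25, tardiness 2
#100: 27→39, due 23, tardiness 16
#107: 39→49, due 15, tardiness 34
#128: 49→51, due 14, tardiness 37
Late tasks: 4.

4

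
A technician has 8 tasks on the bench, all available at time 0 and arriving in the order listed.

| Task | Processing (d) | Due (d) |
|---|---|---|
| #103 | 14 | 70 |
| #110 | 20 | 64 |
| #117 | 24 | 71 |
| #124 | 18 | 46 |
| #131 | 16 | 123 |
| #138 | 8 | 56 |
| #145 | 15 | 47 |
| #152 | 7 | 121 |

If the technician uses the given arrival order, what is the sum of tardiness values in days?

143

FIFO (arrival order): #103 #110 #117 #124 #131 #138 #145 #152.
#103: 0→14, due 70, tardiness 0
#110: 14→34, due 64, tardiness 0
#117: 34→58, due 71, tardiness 0
#124: 58→76, due 46, tardiness 30
#131: 76→92, due 123, tardiness 0
#138: 92→100, due 56, tardiness 44
#145: 100→115, due 47, tardiness 68
#152: 115→122, due 121, tardiness 1
Sum = 0+0+0+30+0+44+68+1 = 143.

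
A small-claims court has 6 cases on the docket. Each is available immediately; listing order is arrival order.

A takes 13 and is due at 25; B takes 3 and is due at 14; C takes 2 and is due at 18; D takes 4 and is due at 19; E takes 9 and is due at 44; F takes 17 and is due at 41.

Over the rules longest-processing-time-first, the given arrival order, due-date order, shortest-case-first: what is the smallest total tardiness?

LPT (decreasing processing time): F A E D B C.
F: 0→17, due 41, tardiness 0
A: 17→30, due 25, tardiness 5
E: 30→39, due 44, tardiness 0
D: 39→43, due 19, tardiness 24
B: 43→46, due 14, tardiness 32
C: 46→48, due 18, tardiness 30
Sum = 0+5+0+24+32+30 = 91.
FIFO (arrival order): A B C D E F.
A: 0→13, due 25, tardiness 0
B: 13→16, due 14, tardiness 2
C: 16→18, due 18, tardiness 0
D: 18→22, due 19, tardiness 3
E: 22→31, due 44, tardiness 0
F: 31→48, due 41, tardiness 7
Sum = 0+2+0+3+0+7 = 12.
EDD (increasing due date): B C D A F E.
B: 0→3, due 14, tardiness 0
C: 3→5, due 18, tardiness 0
D: 5→9, due 19, tardiness 0
A: 9→22, due 25, tardiness 0
F: 22→39, due 41, tardiness 0
E: 39→48, due 44, tardiness 4
Sum = 0+0+0+0+0+4 = 4.
SPT (increasing processing time): C B D E A F.
C: 0→2, due 18, tardiness 0
B: 2→5, due 14, tardiness 0
D: 5→9, due 19, tardiness 0
E: 9→18, due 44, tardiness 0
A: 18→31, due 25, tardiness 6
F: 31→48, due 41, tardiness 7
Sum = 0+0+0+0+6+7 = 13.
LPT 91, FIFO 12, EDD 4, SPT 13 → minimum 4.

4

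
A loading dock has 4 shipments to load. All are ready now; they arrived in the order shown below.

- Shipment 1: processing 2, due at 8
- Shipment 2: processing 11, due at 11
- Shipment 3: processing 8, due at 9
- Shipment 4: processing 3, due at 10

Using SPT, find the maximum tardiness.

SPT (increasing processing time): Shipment 1 Shipment 4 Shipment 3 Shipment 2.
Shipment 1: 0→2, due 8, tardiness 0
Shipment 4: 2→5, due 10, tardiness 0
Shipment 3: 5→13, due 9, tardiness 4
Shipment 2: 13→24, due 11, tardiness 13
Maximum = 13.

13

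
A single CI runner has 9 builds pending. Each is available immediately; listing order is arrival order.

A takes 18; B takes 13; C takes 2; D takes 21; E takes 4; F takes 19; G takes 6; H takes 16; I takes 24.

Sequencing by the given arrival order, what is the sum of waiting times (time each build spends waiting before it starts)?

FIFO (arrival order): A B C D E F G H I.
A: waits 0, runs 0→18
B: waits 18, runs 18→31
C: waits 31, runs 31→33
D: waits 33, runs 33→54
E: waits 54, runs 54→58
F: waits 58, runs 58→77
G: waits 77, runs 77→83
H: waits 83, runs 83→99
I: waits 99, runs 99→123
Sum = 0+18+31+33+54+58+77+83+99 = 453.

453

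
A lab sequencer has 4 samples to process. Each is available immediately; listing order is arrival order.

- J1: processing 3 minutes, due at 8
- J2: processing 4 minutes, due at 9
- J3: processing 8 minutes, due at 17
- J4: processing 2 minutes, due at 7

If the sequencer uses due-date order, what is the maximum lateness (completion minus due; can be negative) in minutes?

EDD (increasing due date): J4 J1 J2 J3.
J4: 0→2, due 7, lateness -5
J1: 2→5, due 8, lateness -3
J2: 5→9, due 9, lateness 0
J3: 9→17, due 17, lateness 0
Maximum = 0.

0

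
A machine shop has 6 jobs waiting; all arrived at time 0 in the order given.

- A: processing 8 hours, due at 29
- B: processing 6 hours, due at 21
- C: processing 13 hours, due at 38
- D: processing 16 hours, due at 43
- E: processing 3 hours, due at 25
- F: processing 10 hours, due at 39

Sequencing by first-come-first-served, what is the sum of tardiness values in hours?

38

FIFO (arrival order): A B C D E F.
A: 0→8, due 29, tardiness 0
B: 8→14, due 21, tardiness 0
C: 14→27, due 38, tardiness 0
D: 27→43, due 43, tardiness 0
E: 43→46, due 25, tardiness 21
F: 46→56, due 39, tardiness 17
Sum = 0+0+0+0+21+17 = 38.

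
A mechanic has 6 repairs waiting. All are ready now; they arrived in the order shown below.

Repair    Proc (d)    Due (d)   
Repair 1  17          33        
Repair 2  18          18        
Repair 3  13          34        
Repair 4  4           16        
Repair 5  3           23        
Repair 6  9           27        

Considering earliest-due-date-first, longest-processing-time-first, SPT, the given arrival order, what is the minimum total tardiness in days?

59

EDD (increasing due date): Repair 4 Repair 2 Repair 5 Repair 6 Repair 1 Repair 3.
Repair 4: 0→4, due 16, tardiness 0
Repair 2: 4→22, due 18, tardiness 4
Repair 5: 22→25, due 23, tardiness 2
Repair 6: 25→34, due 27, tardiness 7
Repair 1: 34→51, due 33, tardiness 18
Repair 3: 51→64, due 34, tardiness 30
Sum = 0+4+2+7+18+30 = 61.
LPT (decreasing processing time): Repair 2 Repair 1 Repair 3 Repair 6 Repair 4 Repair 5.
Repair 2: 0→18, due 18, tardiness 0
Repair 1: 18→35, due 33, tardiness 2
Repair 3: 35→48, due 34, tardiness 14
Repair 6: 48→57, due 27, tardiness 30
Repair 4: 57→61, due 16, tardiness 45
Repair 5: 61→64, due 23, tardiness 41
Sum = 0+2+14+30+45+41 = 132.
SPT (increasing processing time): Repair 5 Repair 4 Repair 6 Repair 3 Repair 1 Repair 2.
Repair 5: 0→3, due 23, tardiness 0
Repair 4: 3→7, due 16, tardiness 0
Repair 6: 7→16, due 27, tardiness 0
Repair 3: 16→29, due 34, tardiness 0
Repair 1: 29→46, due 33, tardiness 13
Repair 2: 46→64, due 18, tardiness 46
Sum = 0+0+0+0+13+46 = 59.
FIFO (arrival order): Repair 1 Repair 2 Repair 3 Repair 4 Repair 5 Repair 6.
Repair 1: 0→17, due 33, tardiness 0
Repair 2: 17→35, due 18, tardiness 17
Repair 3: 35→48, due 34, tardiness 14
Repair 4: 48→52, due 16, tardiness 36
Repair 5: 52→55, due 23, tardiness 32
Repair 6: 55→64, due 27, tardiness 37
Sum = 0+17+14+36+32+37 = 136.
EDD 61, LPT 132, SPT 59, FIFO 136 → minimum 59.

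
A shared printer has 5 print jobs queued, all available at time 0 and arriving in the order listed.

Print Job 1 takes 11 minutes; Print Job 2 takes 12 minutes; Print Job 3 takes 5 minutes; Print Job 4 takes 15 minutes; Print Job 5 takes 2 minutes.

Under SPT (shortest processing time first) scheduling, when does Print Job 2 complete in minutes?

30

SPT (increasing processing time): Print Job 5 Print Job 3 Print Job 1 Print Job 2 Print Job 4.
Print Job 5: 0→2
Print Job 3: 2→7
Print Job 1: 7→18
Print Job 2: 18→30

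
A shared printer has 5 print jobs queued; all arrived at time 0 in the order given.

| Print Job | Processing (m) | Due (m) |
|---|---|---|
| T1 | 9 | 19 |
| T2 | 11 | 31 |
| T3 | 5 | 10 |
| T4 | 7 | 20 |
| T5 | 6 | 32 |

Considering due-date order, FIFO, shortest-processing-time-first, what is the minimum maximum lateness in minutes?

6

EDD (increasing due date): T3 T1 T4 T2 T5.
T3: 0→5, due 10, lateness -5
T1: 5→14, due 19, lateness -5
T4: 14→21, due 20, lateness 1
T2: 21→32, due 31, lateness 1
T5: 32→38, due 32, lateness 6
Maximum = 6.
FIFO (arrival order): T1 T2 T3 T4 T5.
T1: 0→9, due 19, lateness -10
T2: 9→20, due 31, lateness -11
T3: 20→25, due 10, lateness 15
T4: 25→32, due 20, lateness 12
T5: 32→38, due 32, lateness 6
Maximum = 15.
SPT (increasing processing time): T3 T5 T4 T1 T2.
T3: 0→5, due 10, lateness -5
T5: 5→11, due 32, lateness -21
T4: 11→18, due 20, lateness -2
T1: 18→27, due 19, lateness 8
T2: 27→38, due 31, lateness 7
Maximum = 8.
EDD 6, FIFO 15, SPT 8 → minimum 6.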